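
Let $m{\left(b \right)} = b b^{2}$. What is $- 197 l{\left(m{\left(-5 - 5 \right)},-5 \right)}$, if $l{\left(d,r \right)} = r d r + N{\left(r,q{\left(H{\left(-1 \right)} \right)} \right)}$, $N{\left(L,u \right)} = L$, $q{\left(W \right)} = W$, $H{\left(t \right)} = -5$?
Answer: $4925985$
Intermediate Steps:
$m{\left(b \right)} = b^{3}$
$l{\left(d,r \right)} = r + d r^{2}$ ($l{\left(d,r \right)} = r d r + r = d r r + r = d r^{2} + r = r + d r^{2}$)
$- 197 l{\left(m{\left(-5 - 5 \right)},-5 \right)} = - 197 \left(- 5 \left(1 + \left(-5 - 5\right)^{3} \left(-5\right)\right)\right) = - 197 \left(- 5 \left(1 + \left(-10\right)^{3} \left(-5\right)\right)\right) = - 197 \left(- 5 \left(1 - -5000\right)\right) = - 197 \left(- 5 \left(1 + 5000\right)\right) = - 197 \left(\left(-5\right) 5001\right) = \left(-197\right) \left(-25005\right) = 4925985$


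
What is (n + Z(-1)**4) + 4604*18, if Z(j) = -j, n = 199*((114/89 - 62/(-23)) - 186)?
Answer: 95493233/2047 ≈ 46650.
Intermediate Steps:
n = -74147798/2047 (n = 199*((114*(1/89) - 62*(-1/23)) - 186) = 199*((114/89 + 62/23) - 186) = 199*(8140/2047 - 186) = 199*(-372602/2047) = -74147798/2047 ≈ -36223.)
(n + Z(-1)**4) + 4604*18 = (-74147798/2047 + (-1*(-1))**4) + 4604*18 = (-74147798/2047 + 1**4) + 82872 = (-74147798/2047 + 1) + 82872 = -74145751/2047 + 82872 = 95493233/2047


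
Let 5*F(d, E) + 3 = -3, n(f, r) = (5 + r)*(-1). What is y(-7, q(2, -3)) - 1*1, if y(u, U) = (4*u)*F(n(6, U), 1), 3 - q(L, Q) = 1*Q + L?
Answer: 163/5 ≈ 32.600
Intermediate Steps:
n(f, r) = -5 - r
F(d, E) = -6/5 (F(d, E) = -⅗ + (⅕)*(-3) = -⅗ - ⅗ = -6/5)
q(L, Q) = 3 - L - Q (q(L, Q) = 3 - (1*Q + L) = 3 - (Q + L) = 3 - (L + Q) = 3 + (-L - Q) = 3 - L - Q)
y(u, U) = -24*u/5 (y(u, U) = (4*u)*(-6/5) = -24*u/5)
y(-7, q(2, -3)) - 1*1 = -24/5*(-7) - 1*1 = 168/5 - 1 = 163/5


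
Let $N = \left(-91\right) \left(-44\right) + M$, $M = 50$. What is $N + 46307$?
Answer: $50361$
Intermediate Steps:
$N = 4054$ ($N = \left(-91\right) \left(-44\right) + 50 = 4004 + 50 = 4054$)
$N + 46307 = 4054 + 46307 = 50361$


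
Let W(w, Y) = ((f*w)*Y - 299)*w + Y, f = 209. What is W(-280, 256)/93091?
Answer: 4194797576/93091 ≈ 45061.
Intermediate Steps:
W(w, Y) = Y + w*(-299 + 209*Y*w) (W(w, Y) = ((209*w)*Y - 299)*w + Y = (209*Y*w - 299)*w + Y = (-299 + 209*Y*w)*w + Y = w*(-299 + 209*Y*w) + Y = Y + w*(-299 + 209*Y*w))
W(-280, 256)/93091 = (256 - 299*(-280) + 209*256*(-280)**2)/93091 = (256 + 83720 + 209*256*78400)*(1/93091) = (256 + 83720 + 4194713600)*(1/93091) = 4194797576*(1/93091) = 4194797576/93091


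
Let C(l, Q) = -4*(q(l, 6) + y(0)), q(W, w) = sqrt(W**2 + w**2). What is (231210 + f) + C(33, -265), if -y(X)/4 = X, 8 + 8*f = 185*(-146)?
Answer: 911331/4 - 60*sqrt(5) ≈ 2.2770e+5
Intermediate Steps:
f = -13509/4 (f = -1 + (185*(-146))/8 = -1 + (1/8)*(-27010) = -1 - 13505/4 = -13509/4 ≈ -3377.3)
y(X) = -4*X
C(l, Q) = -4*sqrt(36 + l**2) (C(l, Q) = -4*(sqrt(l**2 + 6**2) - 4*0) = -4*(sqrt(l**2 + 36) + 0) = -4*(sqrt(36 + l**2) + 0) = -4*sqrt(36 + l**2))
(231210 + f) + C(33, -265) = (231210 - 13509/4) - 4*sqrt(36 + 33**2) = 911331/4 - 4*sqrt(36 + 1089) = 911331/4 - 60*sqrt(5)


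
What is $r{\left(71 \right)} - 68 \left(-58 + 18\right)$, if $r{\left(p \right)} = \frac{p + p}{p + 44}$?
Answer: $\frac{312942}{115} \approx 2721.2$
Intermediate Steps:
$r{\left(p \right)} = \frac{2 p}{44 + p}$
$r{\left(71 \right)} - 68 \left(-58 + 18\right) = 2 \cdot 71 \frac{1}{44 + 71} - 68 \left(-58 + 18\right) = 2 \cdot 71 \cdot \frac{1}{115} - 68 \left(-40\right) = 2 \cdot 71 \cdot \frac{1}{115} - -2720 = \frac{142}{115} + 2720 = \frac{312942}{115}$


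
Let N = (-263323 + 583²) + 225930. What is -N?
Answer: -302496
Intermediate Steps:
N = 302496 (N = (-263323 + 339889) + 225930 = 76566 + 225930 = 302496)
-N = -1*302496 = -302496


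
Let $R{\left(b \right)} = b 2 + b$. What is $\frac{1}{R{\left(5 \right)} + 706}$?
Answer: $\frac{1}{721} \approx 0.001387$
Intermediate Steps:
$R{\left(b \right)} = 3 b$ ($R{\left(b \right)} = 2 b + b = 3 b$)
$\frac{1}{R{\left(5 \right)} + 706} = \frac{1}{3 \cdot 5 + 706} = \frac{1}{15 + 706} = \frac{1}{721}$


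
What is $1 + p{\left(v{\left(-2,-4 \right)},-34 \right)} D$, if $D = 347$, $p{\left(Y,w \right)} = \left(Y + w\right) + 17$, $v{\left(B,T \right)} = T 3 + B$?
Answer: $-10756$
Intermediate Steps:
$v{\left(B,T \right)} = B + 3 T$ ($v{\left(B,T \right)} = 3 T + B = B + 3 T$)
$p{\left(Y,w \right)} = 17 + Y + w$
$1 + p{\left(v{\left(-2,-4 \right)},-34 \right)} D = 1 + \left(17 + \left(-2 + 3 \left(-4\right)\right) - 34\right) 347 = 1 + \left(17 - 14 - 34\right) 347 = 1 - 10757 = -10756$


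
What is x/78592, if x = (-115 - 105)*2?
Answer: -55/9824 ≈ -0.0055985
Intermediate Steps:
x = -440 (x = -220*2 = -440)
x/78592 = -440/78592 = -440*1/78592 = -55/9824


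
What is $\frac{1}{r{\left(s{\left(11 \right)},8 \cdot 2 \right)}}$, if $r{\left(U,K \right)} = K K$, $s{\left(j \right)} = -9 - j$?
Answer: $\frac{1}{256} \approx 0.0039063$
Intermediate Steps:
$r{\left(U,K \right)} = K^{2}$
$\frac{1}{r{\left(s{\left(11 \right)},8 \cdot 2 \right)}} = \frac{1}{\left(8 \cdot 2\right)^{2}} = \frac{1}{16^{2}} = \frac{1}{256}$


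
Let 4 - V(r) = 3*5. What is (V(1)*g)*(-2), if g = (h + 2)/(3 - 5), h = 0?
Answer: -22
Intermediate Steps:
V(r) = -11 (V(r) = 4 - 3*5 = 4 - 1*15 = 4 - 15 = -11)
g = -1 (g = (0 + 2)/(3 - 5) = 2/(-2) = 2*(-½) = -1)
(V(1)*g)*(-2) = -11*(-1)*(-2) = 11*(-2) = -22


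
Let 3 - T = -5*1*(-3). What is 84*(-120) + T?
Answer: -10092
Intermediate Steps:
T = -12 (T = 3 - (-5*1)*(-3) = 3 - (-5)*(-3) = 3 - 1*15 = 3 - 15 = -12)
84*(-120) + T = 84*(-120) - 12 = -10080 - 12 = -10092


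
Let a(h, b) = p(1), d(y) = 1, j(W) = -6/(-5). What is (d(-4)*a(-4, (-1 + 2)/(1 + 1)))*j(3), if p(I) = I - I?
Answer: 0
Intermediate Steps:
j(W) = 6/5 (j(W) = -6*(-⅕) = 6/5)
p(I) = 0
a(h, b) = 0
(d(-4)*a(-4, (-1 + 2)/(1 + 1)))*j(3) = (1*0)*(6/5) = 0*(6/5) = 0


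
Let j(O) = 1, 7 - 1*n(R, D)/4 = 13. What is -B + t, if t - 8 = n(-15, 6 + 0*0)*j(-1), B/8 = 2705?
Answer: -21656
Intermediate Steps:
n(R, D) = -24 (n(R, D) = 28 - 4*13 = 28 - 52 = -24)
B = 21640 (B = 8*2705 = 21640)
t = -16 (t = 8 - 24*1 = 8 - 24 = -16)
-B + t = -1*21640 - 16 = -21640 - 16 = -21656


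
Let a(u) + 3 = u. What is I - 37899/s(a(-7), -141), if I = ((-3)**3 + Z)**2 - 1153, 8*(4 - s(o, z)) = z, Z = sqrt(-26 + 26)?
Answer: -376544/173 ≈ -2176.6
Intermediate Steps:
Z = 0 (Z = sqrt(0) = 0)
a(u) = -3 + u
s(o, z) = 4 - z/8
I = -424 (I = ((-3)**3 + 0)**2 - 1153 = (-27 + 0)**2 - 1153 = (-27)**2 - 1153 = 729 - 1153 = -424)
I - 37899/s(a(-7), -141) = -424 - 37899/(4 - 1/8*(-141)) = -424 - 37899/(4 + 141/8) = -424 - 37899/173/8 = -424 - 37899*8/173 = -424 - 1*303192/173 = -424 - 303192/173 = -376544/173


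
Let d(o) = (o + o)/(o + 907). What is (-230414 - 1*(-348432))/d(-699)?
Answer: -12273872/699 ≈ -17559.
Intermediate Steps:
d(o) = 2*o/(907 + o) (d(o) = (2*o)/(907 + o) = 2*o/(907 + o))
(-230414 - 1*(-348432))/d(-699) = (-230414 - 1*(-348432))/((2*(-699)/(907 - 699))) = (-230414 + 348432)/((2*(-699)/208)) = 118018/((2*(-699)*(1/208))) = 118018/(-699/104) = 118018*(-104/699) = -12273872/699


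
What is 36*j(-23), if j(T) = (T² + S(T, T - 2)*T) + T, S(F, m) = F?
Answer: 37260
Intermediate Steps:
j(T) = T + 2*T² (j(T) = (T² + T*T) + T = (T² + T²) + T = 2*T² + T = T + 2*T²)
36*j(-23) = 36*(-23*(1 + 2*(-23))) = 36*(-23*(1 - 46)) = 36*(-23*(-45)) = 36*1035 = 37260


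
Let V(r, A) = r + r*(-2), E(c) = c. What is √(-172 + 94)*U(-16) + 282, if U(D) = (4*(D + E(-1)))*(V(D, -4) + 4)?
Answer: 282 - 1360*I*√78 ≈ 282.0 - 12011.0*I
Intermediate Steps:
V(r, A) = -r (V(r, A) = r - 2*r = -r)
U(D) = (-4 + 4*D)*(4 - D) (U(D) = (4*(D - 1))*(-D + 4) = (4*(-1 + D))*(4 - D) = (-4 + 4*D)*(4 - D))
√(-172 + 94)*U(-16) + 282 = √(-172 + 94)*(-16 - 4*(-16)² + 20*(-16)) + 282 = √(-78)*(-16 - 4*256 - 320) + 282 = (I*√78)*(-16 - 1024 - 320) + 282 = (I*√78)*(-1360) + 282 = -1360*I*√78 + 282 = 282 - 1360*I*√78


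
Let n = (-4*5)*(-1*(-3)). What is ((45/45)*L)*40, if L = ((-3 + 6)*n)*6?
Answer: -43200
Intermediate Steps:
n = -60 (n = -20*3 = -60)
L = -1080 (L = ((-3 + 6)*(-60))*6 = (3*(-60))*6 = -180*6 = -1080)
((45/45)*L)*40 = ((45/45)*(-1080))*40 = ((45*(1/45))*(-1080))*40 = (1*(-1080))*40 = -1080*40 = -43200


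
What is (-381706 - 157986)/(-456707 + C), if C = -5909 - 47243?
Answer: 539692/509859 ≈ 1.0585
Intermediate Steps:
C = -53152
(-381706 - 157986)/(-456707 + C) = (-381706 - 157986)/(-456707 - 53152) = -539692/(-509859) = -539692*(-1/509859) = 539692/509859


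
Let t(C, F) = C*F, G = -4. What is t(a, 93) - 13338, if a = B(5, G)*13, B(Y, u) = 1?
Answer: -12129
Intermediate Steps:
a = 13 (a = 1*13 = 13)
t(a, 93) - 13338 = 13*93 - 13338 = 1209 - 13338 = -12129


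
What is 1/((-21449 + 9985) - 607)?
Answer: -1/12071 ≈ -8.2843e-5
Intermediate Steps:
1/((-21449 + 9985) - 607) = 1/(-11464 - 607) = 1/(-12071) = -1/12071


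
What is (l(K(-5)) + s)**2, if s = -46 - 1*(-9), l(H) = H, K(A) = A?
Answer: 1764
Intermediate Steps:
s = -37 (s = -46 + 9 = -37)
(l(K(-5)) + s)**2 = (-5 - 37)**2 = (-42)**2 = 1764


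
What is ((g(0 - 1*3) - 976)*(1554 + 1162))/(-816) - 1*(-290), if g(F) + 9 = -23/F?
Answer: 542077/153 ≈ 3543.0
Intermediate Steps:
g(F) = -9 - 23/F
((g(0 - 1*3) - 976)*(1554 + 1162))/(-816) - 1*(-290) = (((-9 - 23/(0 - 1*3)) - 976)*(1554 + 1162))/(-816) - 1*(-290) = (((-9 - 23/(0 - 3)) - 976)*2716)*(-1/816) + 290 = (((-9 - 23/(-3)) - 976)*2716)*(-1/816) + 290 = (((-9 - 23*(-1/3)) - 976)*2716)*(-1/816) + 290 = (((-9 + 23/3) - 976)*2716)*(-1/816) + 290 = ((-4/3 - 976)*2716)*(-1/816) + 290 = -2932/3*2716*(-1/816) + 290 = -7963312/3*(-1/816) + 290 = 497707/153 + 290 = 542077/153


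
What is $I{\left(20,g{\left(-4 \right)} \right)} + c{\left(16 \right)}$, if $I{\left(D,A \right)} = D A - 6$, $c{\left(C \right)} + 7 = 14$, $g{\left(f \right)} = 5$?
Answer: $101$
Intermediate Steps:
$c{\left(C \right)} = 7$ ($c{\left(C \right)} = -7 + 14 = 7$)
$I{\left(D,A \right)} = -6 + A D$ ($I{\left(D,A \right)} = A D - 6 = -6 + A D$)
$I{\left(20,g{\left(-4 \right)} \right)} + c{\left(16 \right)} = \left(-6 + 5 \cdot 20\right) + 7 = \left(-6 + 100\right) + 7 = 94 + 7 = 101$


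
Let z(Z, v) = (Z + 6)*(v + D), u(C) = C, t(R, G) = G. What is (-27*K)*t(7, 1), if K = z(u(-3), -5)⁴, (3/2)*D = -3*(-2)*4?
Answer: -32019867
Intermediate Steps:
D = 16 (D = 2*(-3*(-2)*4)/3 = 2*(6*4)/3 = (⅔)*24 = 16)
z(Z, v) = (6 + Z)*(16 + v) (z(Z, v) = (Z + 6)*(v + 16) = (6 + Z)*(16 + v))
K = 1185921 (K = (96 + 6*(-5) + 16*(-3) - 3*(-5))⁴ = (96 - 30 - 48 + 15)⁴ = 33⁴ = 1185921)
(-27*K)*t(7, 1) = -27*1185921*1 = -32019867*1 = -32019867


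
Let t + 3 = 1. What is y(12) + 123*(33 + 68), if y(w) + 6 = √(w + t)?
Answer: 12417 + √10 ≈ 12420.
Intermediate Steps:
t = -2 (t = -3 + 1 = -2)
y(w) = -6 + √(-2 + w) (y(w) = -6 + √(w - 2) = -6 + √(-2 + w))
y(12) + 123*(33 + 68) = (-6 + √(-2 + 12)) + 123*(33 + 68) = (-6 + √10) + 123*101 = (-6 + √10) + 12423 = 12417 + √10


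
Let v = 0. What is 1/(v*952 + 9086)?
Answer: 1/9086 ≈ 0.00011006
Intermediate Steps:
1/(v*952 + 9086) = 1/(0*952 + 9086) = 1/(0 + 9086) = 1/9086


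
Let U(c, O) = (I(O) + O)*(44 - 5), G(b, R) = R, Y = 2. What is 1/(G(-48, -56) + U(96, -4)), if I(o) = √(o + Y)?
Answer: -106/23993 - 39*I*√2/47986 ≈ -0.004418 - 0.0011494*I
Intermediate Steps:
I(o) = √(2 + o) (I(o) = √(o + 2) = √(2 + o))
U(c, O) = 39*O + 39*√(2 + O) (U(c, O) = (√(2 + O) + O)*(44 - 5) = (O + √(2 + O))*39 = 39*O + 39*√(2 + O))
1/(G(-48, -56) + U(96, -4)) = 1/(-56 + (39*(-4) + 39*√(2 - 4))) = 1/(-56 + (-156 + 39*√(-2))) = 1/(-56 + (-156 + 39*(I*√2))) = 1/(-56 + (-156 + 39*I*√2)) = 1/(-212 + 39*I*√2)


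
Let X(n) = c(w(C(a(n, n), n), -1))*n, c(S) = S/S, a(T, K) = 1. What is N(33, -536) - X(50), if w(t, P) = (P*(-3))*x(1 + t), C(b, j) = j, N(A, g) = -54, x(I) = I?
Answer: -104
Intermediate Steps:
w(t, P) = -3*P*(1 + t) (w(t, P) = (P*(-3))*(1 + t) = (-3*P)*(1 + t) = -3*P*(1 + t))
c(S) = 1
X(n) = n (X(n) = 1*n = n)
N(33, -536) - X(50) = -54 - 1*50 = -54 - 50 = -104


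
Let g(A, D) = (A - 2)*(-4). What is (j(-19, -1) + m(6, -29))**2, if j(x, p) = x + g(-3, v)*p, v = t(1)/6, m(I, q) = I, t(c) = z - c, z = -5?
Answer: 1089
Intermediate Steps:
t(c) = -5 - c
v = -1 (v = (-5 - 1*1)/6 = (-5 - 1)*(1/6) = -6*1/6 = -1)
g(A, D) = 8 - 4*A (g(A, D) = (-2 + A)*(-4) = 8 - 4*A)
j(x, p) = x + 20*p (j(x, p) = x + (8 - 4*(-3))*p = x + (8 + 12)*p = x + 20*p)
(j(-19, -1) + m(6, -29))**2 = ((-19 + 20*(-1)) + 6)**2 = ((-19 - 20) + 6)**2 = (-39 + 6)**2 = (-33)**2 = 1089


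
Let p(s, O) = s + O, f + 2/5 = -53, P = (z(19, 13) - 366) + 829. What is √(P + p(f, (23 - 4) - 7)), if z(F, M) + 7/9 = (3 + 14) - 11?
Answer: √96035/15 ≈ 20.660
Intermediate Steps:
z(F, M) = 47/9 (z(F, M) = -7/9 + ((3 + 14) - 11) = -7/9 + (17 - 11) = -7/9 + 6 = 47/9)
P = 4214/9 (P = (47/9 - 366) + 829 = -3247/9 + 829 = 4214/9 ≈ 468.22)
f = -267/5 (f = -⅖ - 53 = -267/5 ≈ -53.400)
p(s, O) = O + s
√(P + p(f, (23 - 4) - 7)) = √(4214/9 + (((23 - 4) - 7) - 267/5)) = √(4214/9 + ((19 - 7) - 267/5)) = √(4214/9 + (12 - 267/5)) = √(4214/9 - 207/5) = √(19207/45) = √96035/15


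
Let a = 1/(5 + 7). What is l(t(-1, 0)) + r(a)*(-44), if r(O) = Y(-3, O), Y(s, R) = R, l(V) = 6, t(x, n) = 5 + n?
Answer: 7/3 ≈ 2.3333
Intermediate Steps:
a = 1/12 ≈ 0.083333
r(O) = O
l(t(-1, 0)) + r(a)*(-44) = 6 + (1/12)*(-44) = 6 - 11/3 = 7/3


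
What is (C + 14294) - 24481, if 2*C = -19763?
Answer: -40137/2 ≈ -20069.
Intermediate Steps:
C = -19763/2 (C = (½)*(-19763) = -19763/2 ≈ -9881.5)
(C + 14294) - 24481 = (-19763/2 + 14294) - 24481 = 8825/2 - 24481 = -40137/2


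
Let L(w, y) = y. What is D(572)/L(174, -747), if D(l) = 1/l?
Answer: -1/427284 ≈ -2.3404e-6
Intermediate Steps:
D(572)/L(174, -747) = 1/(572*(-747)) = (1/572)*(-1/747) = -1/427284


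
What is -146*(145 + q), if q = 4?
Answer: -21754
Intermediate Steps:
-146*(145 + q) = -146*(145 + 4) = -146*149 = -21754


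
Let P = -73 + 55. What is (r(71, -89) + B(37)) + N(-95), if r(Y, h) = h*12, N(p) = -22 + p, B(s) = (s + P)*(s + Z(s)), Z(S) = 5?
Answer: -387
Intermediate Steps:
P = -18
B(s) = (-18 + s)*(5 + s) (B(s) = (s - 18)*(s + 5) = (-18 + s)*(5 + s))
r(Y, h) = 12*h
(r(71, -89) + B(37)) + N(-95) = (12*(-89) + (-90 + 37² - 13*37)) + (-22 - 95) = (-1068 + (-90 + 1369 - 481)) - 117 = (-1068 + 798) - 117 = -270 - 117 = -387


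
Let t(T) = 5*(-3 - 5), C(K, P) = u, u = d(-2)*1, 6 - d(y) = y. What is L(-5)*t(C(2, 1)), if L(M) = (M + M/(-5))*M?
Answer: -800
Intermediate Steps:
d(y) = 6 - y
u = 8 (u = (6 - 1*(-2))*1 = (6 + 2)*1 = 8*1 = 8)
C(K, P) = 8
L(M) = 4*M**2/5 (L(M) = (M + M*(-1/5))*M = (M - M/5)*M = (4*M/5)*M = 4*M**2/5)
t(T) = -40 (t(T) = 5*(-8) = -40)
L(-5)*t(C(2, 1)) = ((4/5)*(-5)**2)*(-40) = ((4/5)*25)*(-40) = 20*(-40) = -800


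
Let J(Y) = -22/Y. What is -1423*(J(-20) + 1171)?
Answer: -16678983/10 ≈ -1.6679e+6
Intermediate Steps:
-1423*(J(-20) + 1171) = -1423*(-22/(-20) + 1171) = -1423*(-22*(-1/20) + 1171) = -1423*(11/10 + 1171) = -1423*11721/10 = -16678983/10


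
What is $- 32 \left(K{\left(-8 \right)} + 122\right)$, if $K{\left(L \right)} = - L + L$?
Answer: $-3904$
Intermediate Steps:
$K{\left(L \right)} = 0$
$- 32 \left(K{\left(-8 \right)} + 122\right) = - 32 \left(0 + 122\right) = \left(-32\right) 122 = -3904$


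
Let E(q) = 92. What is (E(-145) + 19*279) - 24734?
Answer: -19341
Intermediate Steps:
(E(-145) + 19*279) - 24734 = (92 + 19*279) - 24734 = (92 + 5301) - 24734 = 5393 - 24734 = -19341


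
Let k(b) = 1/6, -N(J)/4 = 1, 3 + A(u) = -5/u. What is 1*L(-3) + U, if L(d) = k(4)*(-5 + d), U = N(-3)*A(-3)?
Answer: 4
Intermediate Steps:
A(u) = -3 - 5/u
N(J) = -4 (N(J) = -4*1 = -4)
U = 16/3 (U = -4*(-3 - 5/(-3)) = -4*(-3 - 5*(-⅓)) = -4*(-3 + 5/3) = -4*(-4/3) = 16/3 ≈ 5.3333)
k(b) = ⅙
L(d) = -⅚ + d/6 (L(d) = (-5 + d)/6 = -⅚ + d/6)
1*L(-3) + U = 1*(-⅚ + (⅙)*(-3)) + 16/3 = 1*(-⅚ - ½) + 16/3 = 1*(-4/3) + 16/3 = -4/3 + 16/3 = 4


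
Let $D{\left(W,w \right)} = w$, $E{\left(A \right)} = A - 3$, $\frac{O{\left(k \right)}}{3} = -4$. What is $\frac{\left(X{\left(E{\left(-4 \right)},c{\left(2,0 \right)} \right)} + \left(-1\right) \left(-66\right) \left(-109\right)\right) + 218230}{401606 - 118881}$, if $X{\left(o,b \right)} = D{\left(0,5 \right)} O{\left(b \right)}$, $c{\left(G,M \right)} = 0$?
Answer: $\frac{210976}{282725} \approx 0.74622$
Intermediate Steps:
$O{\left(k \right)} = -12$ ($O{\left(k \right)} = 3 \left(-4\right) = -12$)
$E{\left(A \right)} = -3 + A$
$X{\left(o,b \right)} = -60$ ($X{\left(o,b \right)} = 5 \left(-12\right) = -60$)
$\frac{\left(X{\left(E{\left(-4 \right)},c{\left(2,0 \right)} \right)} + \left(-1\right) \left(-66\right) \left(-109\right)\right) + 218230}{401606 - 118881} = \frac{\left(-60 + \left(-1\right) \left(-66\right) \left(-109\right)\right) + 218230}{401606 - 118881} = \frac{\left(-60 + 66 \left(-109\right)\right) + 218230}{401606 - 118881} = \frac{\left(-60 - 7194\right) + 218230}{282725} = \left(-7254 + 218230\right) \frac{1}{282725} = 210976 \cdot \frac{1}{282725} = \frac{210976}{282725}$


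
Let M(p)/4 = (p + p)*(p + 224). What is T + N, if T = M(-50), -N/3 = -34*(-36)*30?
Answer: -179760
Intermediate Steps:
N = -110160 (N = -3*(-34*(-36))*30 = -3672*30 = -3*36720 = -110160)
M(p) = 8*p*(224 + p) (M(p) = 4*((p + p)*(p + 224)) = 4*((2*p)*(224 + p)) = 4*(2*p*(224 + p)) = 8*p*(224 + p))
T = -69600 (T = 8*(-50)*(224 - 50) = 8*(-50)*174 = -69600)
T + N = -69600 - 110160 = -179760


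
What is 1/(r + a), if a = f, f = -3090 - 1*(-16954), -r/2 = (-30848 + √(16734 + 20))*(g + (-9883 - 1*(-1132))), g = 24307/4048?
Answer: -1105086947427584/596203101972401613330175 - 35824537892*√16754/596203101972401613330175 ≈ -1.8613e-9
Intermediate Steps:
g = 24307/4048 (g = 24307*(1/4048) = 24307/4048 ≈ 6.0047)
r = -136501401296/253 + 35399741*√16754/2024 (r = -2*(-30848 + √(16734 + 20))*(24307/4048 + (-9883 - 1*(-1132))) = -2*(-30848 + √16754)*(24307/4048 + (-9883 + 1132)) = -2*(-30848 + √16754)*(24307/4048 - 8751) = -2*(-30848 + √16754)*(-35399741)/4048 = -2*(68250700648/253 - 35399741*√16754/4048) = -136501401296/253 + 35399741*√16754/2024 ≈ -5.3727e+8)
f = 13864 (f = -3090 + 16954 = 13864)
a = 13864
1/(r + a) = 1/((-136501401296/253 + 35399741*√16754/2024) + 13864) = 1/(-136497893704/253 + 35399741*√16754/2024)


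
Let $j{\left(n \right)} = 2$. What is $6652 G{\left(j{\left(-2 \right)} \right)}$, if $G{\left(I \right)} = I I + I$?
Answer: $39912$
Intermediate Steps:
$G{\left(I \right)} = I + I^{2}$ ($G{\left(I \right)} = I^{2} + I = I + I^{2}$)
$6652 G{\left(j{\left(-2 \right)} \right)} = 6652 \cdot 2 \left(1 + 2\right) = 6652 \cdot 2 \cdot 3 = 6652 \cdot 6 = 39912$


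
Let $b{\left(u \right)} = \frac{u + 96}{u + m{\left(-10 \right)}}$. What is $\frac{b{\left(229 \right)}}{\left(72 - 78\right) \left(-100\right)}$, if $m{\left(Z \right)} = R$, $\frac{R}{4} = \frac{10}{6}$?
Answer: $\frac{13}{5656} \approx 0.0022984$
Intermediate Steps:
$R = \frac{20}{3}$ ($R = 4 \cdot \frac{10}{6} = 4 \cdot 10 \cdot \frac{1}{6} = 4 \cdot \frac{5}{3} = \frac{20}{3} \approx 6.6667$)
$m{\left(Z \right)} = \frac{20}{3}$
$b{\left(u \right)} = \frac{96 + u}{\frac{20}{3} + u}$ ($b{\left(u \right)} = \frac{u + 96}{u + \frac{20}{3}} = \frac{96 + u}{\frac{20}{3} + u}$)
$\frac{b{\left(229 \right)}}{\left(72 - 78\right) \left(-100\right)} = \frac{3 \frac{1}{20 + 3 \cdot 229} \left(96 + 229\right)}{\left(72 - 78\right) \left(-100\right)} = \frac{3 \frac{1}{20 + 687} \cdot 325}{\left(-6\right) \left(-100\right)} = \frac{3 \cdot \frac{1}{707} \cdot 325}{600} = 3 \cdot \frac{1}{707} \cdot 325 \cdot \frac{1}{600} = \frac{975}{707} \cdot \frac{1}{600} = \frac{13}{5656}$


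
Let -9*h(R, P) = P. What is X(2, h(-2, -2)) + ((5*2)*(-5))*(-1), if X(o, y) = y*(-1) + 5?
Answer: 493/9 ≈ 54.778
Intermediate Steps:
h(R, P) = -P/9
X(o, y) = 5 - y (X(o, y) = -y + 5 = 5 - y)
X(2, h(-2, -2)) + ((5*2)*(-5))*(-1) = (5 - (-1)*(-2)/9) + ((5*2)*(-5))*(-1) = (5 - 1*2/9) + (10*(-5))*(-1) = (5 - 2/9) - 50*(-1) = 43/9 + 50 = 493/9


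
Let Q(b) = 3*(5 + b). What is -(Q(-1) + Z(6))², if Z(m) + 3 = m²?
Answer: -2025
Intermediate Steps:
Z(m) = -3 + m²
Q(b) = 15 + 3*b
-(Q(-1) + Z(6))² = -((15 + 3*(-1)) + (-3 + 6²))² = -((15 - 3) + (-3 + 36))² = -(12 + 33)² = -1*45² = -1*2025 = -2025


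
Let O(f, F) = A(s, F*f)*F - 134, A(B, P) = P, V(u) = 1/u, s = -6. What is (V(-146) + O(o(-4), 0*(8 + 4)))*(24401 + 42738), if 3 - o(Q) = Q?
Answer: -1313574535/146 ≈ -8.9971e+6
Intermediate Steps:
o(Q) = 3 - Q
O(f, F) = -134 + f*F**2 (O(f, F) = (F*f)*F - 134 = f*F**2 - 134 = -134 + f*F**2)
(V(-146) + O(o(-4), 0*(8 + 4)))*(24401 + 42738) = (1/(-146) + (-134 + (3 - 1*(-4))*(0*(8 + 4))**2))*(24401 + 42738) = (-1/146 + (-134 + (3 + 4)*(0*12)**2))*67139 = (-1/146 + (-134 + 7*0**2))*67139 = (-1/146 + (-134 + 7*0))*67139 = (-1/146 + (-134 + 0))*67139 = (-1/146 - 134)*67139 = -19565/146*67139 = -1313574535/146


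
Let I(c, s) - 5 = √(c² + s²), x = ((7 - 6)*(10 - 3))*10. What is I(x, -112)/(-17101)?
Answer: -5/17101 - 2*√89/2443 ≈ -0.0080157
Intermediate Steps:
x = 70 (x = (1*7)*10 = 7*10 = 70)
I(c, s) = 5 + √(c² + s²)
I(x, -112)/(-17101) = (5 + √(70² + (-112)²))/(-17101) = (5 + √(4900 + 12544))*(-1/17101) = (5 + √17444)*(-1/17101) = (5 + 14*√89)*(-1/17101) = -5/17101 - 2*√89/2443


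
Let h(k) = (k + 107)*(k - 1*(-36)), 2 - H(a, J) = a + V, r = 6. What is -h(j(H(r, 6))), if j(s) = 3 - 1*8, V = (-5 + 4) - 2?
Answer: -3162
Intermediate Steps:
V = -3 (V = -1 - 2 = -3)
H(a, J) = 5 - a (H(a, J) = 2 - (a - 3) = 2 - (-3 + a) = 2 + (3 - a) = 5 - a)
j(s) = -5 (j(s) = 3 - 8 = -5)
h(k) = (36 + k)*(107 + k) (h(k) = (107 + k)*(k + 36) = (107 + k)*(36 + k) = (36 + k)*(107 + k))
-h(j(H(r, 6))) = -(3852 + (-5)² + 143*(-5)) = -(3852 + 25 - 715) = -1*3162 = -3162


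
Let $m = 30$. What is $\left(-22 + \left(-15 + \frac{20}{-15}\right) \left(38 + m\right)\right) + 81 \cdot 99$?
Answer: $\frac{20659}{3} \approx 6886.3$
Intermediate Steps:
$\left(-22 + \left(-15 + \frac{20}{-15}\right) \left(38 + m\right)\right) + 81 \cdot 99 = \left(-22 + \left(-15 + \frac{20}{-15}\right) \left(38 + 30\right)\right) + 81 \cdot 99 = \left(-22 + \left(-15 + 20 \left(- \frac{1}{15}\right)\right) 68\right) + 8019 = \left(-22 + \left(-15 - \frac{4}{3}\right) 68\right) + 8019 = \left(-22 - \frac{3332}{3}\right) + 8019 = - \frac{3398}{3} + 8019 = \frac{20659}{3}$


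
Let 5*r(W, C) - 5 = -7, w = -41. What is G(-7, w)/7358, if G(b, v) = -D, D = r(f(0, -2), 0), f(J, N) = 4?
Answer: 1/18395 ≈ 5.4363e-5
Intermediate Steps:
r(W, C) = -⅖ (r(W, C) = 1 + (⅕)*(-7) = 1 - 7/5 = -⅖)
D = -⅖ ≈ -0.40000
G(b, v) = ⅖ (G(b, v) = -1*(-⅖) = ⅖)
G(-7, w)/7358 = (⅖)/7358 = (⅖)*(1/7358) = 1/18395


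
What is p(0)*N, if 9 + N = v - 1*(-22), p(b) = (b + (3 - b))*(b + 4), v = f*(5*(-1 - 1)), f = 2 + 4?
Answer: -564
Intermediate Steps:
f = 6
v = -60 (v = 6*(5*(-1 - 1)) = 6*(5*(-2)) = 6*(-10) = -60)
p(b) = 12 + 3*b (p(b) = 3*(4 + b) = 12 + 3*b)
N = -47 (N = -9 + (-60 - 1*(-22)) = -9 + (-60 + 22) = -9 - 38 = -47)
p(0)*N = (12 + 3*0)*(-47) = (12 + 0)*(-47) = 12*(-47) = -564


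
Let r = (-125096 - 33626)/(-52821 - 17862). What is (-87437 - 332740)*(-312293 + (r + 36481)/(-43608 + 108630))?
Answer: 201023943527532958007/1531983342 ≈ 1.3122e+11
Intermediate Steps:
r = 158722/70683 (r = -158722/(-70683) = -158722*(-1/70683) = 158722/70683 ≈ 2.2455)
(-87437 - 332740)*(-312293 + (r + 36481)/(-43608 + 108630)) = (-87437 - 332740)*(-312293 + (158722/70683 + 36481)/(-43608 + 108630)) = -420177*(-312293 + (2578745245/70683)/65022) = -420177*(-312293 + (2578745245/70683)*(1/65022)) = -420177*(-312293 + 2578745245/4595950026) = -420177*(-1435280442724373/4595950026) = 201023943527532958007/1531983342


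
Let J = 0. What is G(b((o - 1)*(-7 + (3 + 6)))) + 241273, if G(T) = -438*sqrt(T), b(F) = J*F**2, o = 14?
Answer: 241273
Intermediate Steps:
b(F) = 0 (b(F) = 0*F**2 = 0)
G(b((o - 1)*(-7 + (3 + 6)))) + 241273 = -438*sqrt(0) + 241273 = -438*0 + 241273 = 0 + 241273 = 241273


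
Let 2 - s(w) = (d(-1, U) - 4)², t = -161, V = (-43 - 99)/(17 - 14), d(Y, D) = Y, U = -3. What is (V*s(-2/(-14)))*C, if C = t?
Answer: -525826/3 ≈ -1.7528e+5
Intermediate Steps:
V = -142/3 ≈ -47.333
C = -161
s(w) = -23 (s(w) = 2 - (-1 - 4)² = 2 - 1*(-5)² = 2 - 1*25 = 2 - 25 = -23)
(V*s(-2/(-14)))*C = -142/3*(-23)*(-161) = (3266/3)*(-161) = -525826/3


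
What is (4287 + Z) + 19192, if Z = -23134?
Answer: 345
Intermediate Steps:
(4287 + Z) + 19192 = (4287 - 23134) + 19192 = -18847 + 19192 = 345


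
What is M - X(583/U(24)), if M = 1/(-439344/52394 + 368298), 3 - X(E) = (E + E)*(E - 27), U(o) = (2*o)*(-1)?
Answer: 585317575077221/617477314176 ≈ 947.92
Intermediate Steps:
U(o) = -2*o
X(E) = 3 - 2*E*(-27 + E) (X(E) = 3 - (E + E)*(E - 27) = 3 - 2*E*(-27 + E))
M = 26197/9648083034 (M = 1/(-439344*1/52394 + 368298) = 1/(-219672/26197 + 368298) = 1/(9648083034/26197) = 26197/9648083034 ≈ 2.7153e-6)
M - X(583/U(24)) = 26197/9648083034 - (3 - 2*(583/((-2*24)))² + 54*(583/((-2*24)))) = 26197/9648083034 - (3 - 2*(583/(-48))² + 54*(583/(-48))) = 26197/9648083034 - (3 - 2*(583*(-1/48))² + 54*(583*(-1/48))) = 26197/9648083034 - (3 - 2*(-583/48)² + 54*(-583/48)) = 26197/9648083034 - (3 - 2*339889/2304 - 5247/8) = 26197/9648083034 - (3 - 339889/1152 - 5247/8) = 26197/9648083034 - 1*(-1092001/1152) = 26197/9648083034 + 1092001/1152 = 585317575077221/617477314176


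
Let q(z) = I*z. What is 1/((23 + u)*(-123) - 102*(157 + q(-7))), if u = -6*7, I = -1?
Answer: -1/14391 ≈ -6.9488e-5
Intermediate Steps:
u = -42
q(z) = -z
1/((23 + u)*(-123) - 102*(157 + q(-7))) = 1/((23 - 42)*(-123) - 102*(157 - 1*(-7))) = 1/(-19*(-123) - 102*(157 + 7)) = 1/(2337 - 102*164) = 1/(2337 - 16728) = 1/(-14391) = -1/14391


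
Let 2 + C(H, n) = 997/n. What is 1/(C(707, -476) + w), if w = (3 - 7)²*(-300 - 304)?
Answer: -476/4602013 ≈ -0.00010343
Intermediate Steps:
C(H, n) = -2 + 997/n
w = -9664 (w = (-4)²*(-604) = 16*(-604) = -9664)
1/(C(707, -476) + w) = 1/((-2 + 997/(-476)) - 9664) = 1/((-2 + 997*(-1/476)) - 9664) = 1/((-2 - 997/476) - 9664) = 1/(-1949/476 - 9664) = 1/(-4602013/476) = -476/4602013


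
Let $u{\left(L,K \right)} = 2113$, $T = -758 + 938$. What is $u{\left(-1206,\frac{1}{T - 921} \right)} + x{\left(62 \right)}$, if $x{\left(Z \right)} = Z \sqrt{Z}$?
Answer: $2113 + 62 \sqrt{62} \approx 2601.2$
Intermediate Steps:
$T = 180$
$x{\left(Z \right)} = Z^{\frac{3}{2}}$
$u{\left(-1206,\frac{1}{T - 921} \right)} + x{\left(62 \right)} = 2113 + 62^{\frac{3}{2}} = 2113 + 62 \sqrt{62}$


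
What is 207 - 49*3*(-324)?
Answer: 47835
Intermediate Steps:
207 - 49*3*(-324) = 207 - 147*(-324) = 207 + 47628 = 47835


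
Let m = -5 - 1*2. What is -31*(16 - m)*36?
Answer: -25668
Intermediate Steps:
m = -7 (m = -5 - 2 = -7)
-31*(16 - m)*36 = -31*(16 - 1*(-7))*36 = -31*(16 + 7)*36 = -31*23*36 = -713*36 = -25668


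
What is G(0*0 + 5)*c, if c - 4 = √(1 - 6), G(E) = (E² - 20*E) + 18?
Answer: -228 - 57*I*√5 ≈ -228.0 - 127.46*I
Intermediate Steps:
G(E) = 18 + E² - 20*E
c = 4 + I*√5 (c = 4 + √(1 - 6) = 4 + √(-5) = 4 + I*√5 ≈ 4.0 + 2.2361*I)
G(0*0 + 5)*c = (18 + (0*0 + 5)² - 20*(0*0 + 5))*(4 + I*√5) = (18 + (0 + 5)² - 20*(0 + 5))*(4 + I*√5) = (18 + 5² - 20*5)*(4 + I*√5) = (18 + 25 - 100)*(4 + I*√5) = -57*(4 + I*√5) = -228 - 57*I*√5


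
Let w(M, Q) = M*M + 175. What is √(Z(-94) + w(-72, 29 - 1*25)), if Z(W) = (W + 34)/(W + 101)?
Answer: √262171/7 ≈ 73.147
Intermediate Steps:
w(M, Q) = 175 + M² (w(M, Q) = M² + 175 = 175 + M²)
Z(W) = (34 + W)/(101 + W)
√(Z(-94) + w(-72, 29 - 1*25)) = √((34 - 94)/(101 - 94) + (175 + (-72)²)) = √(-60/7 + (175 + 5184)) = √((⅐)*(-60) + 5359) = √(-60/7 + 5359) = √(37453/7) = √262171/7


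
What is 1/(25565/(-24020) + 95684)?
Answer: 4804/459660823 ≈ 1.0451e-5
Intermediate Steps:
1/(25565/(-24020) + 95684) = 1/(25565*(-1/24020) + 95684) = 1/(-5113/4804 + 95684) = 1/(459660823/4804) = 4804/459660823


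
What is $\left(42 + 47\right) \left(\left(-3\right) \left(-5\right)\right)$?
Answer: $1335$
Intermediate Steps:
$\left(42 + 47\right) \left(\left(-3\right) \left(-5\right)\right) = 89 \cdot 15 = 1335$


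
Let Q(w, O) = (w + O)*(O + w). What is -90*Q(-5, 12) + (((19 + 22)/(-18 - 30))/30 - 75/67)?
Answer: -425587547/96480 ≈ -4411.1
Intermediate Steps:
Q(w, O) = (O + w)² (Q(w, O) = (O + w)*(O + w) = (O + w)²)
-90*Q(-5, 12) + (((19 + 22)/(-18 - 30))/30 - 75/67) = -90*(12 - 5)² + (((19 + 22)/(-18 - 30))/30 - 75/67) = -90*7² + ((41/(-48))*(1/30) - 75*1/67) = -90*49 + ((41*(-1/48))*(1/30) - 75/67) = -4410 + (-41/48*1/30 - 75/67) = -4410 + (-41/1440 - 75/67) = -4410 - 110747/96480 = -425587547/96480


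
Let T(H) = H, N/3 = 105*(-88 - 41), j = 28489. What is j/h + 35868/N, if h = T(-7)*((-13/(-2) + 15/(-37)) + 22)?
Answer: -456021826/3128895 ≈ -145.75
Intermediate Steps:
N = -40635 (N = 3*(105*(-88 - 41)) = 3*(105*(-129)) = 3*(-13545) = -40635)
h = -14553/74 (h = -7*((-13/(-2) + 15/(-37)) + 22) = -7*((-13*(-½) + 15*(-1/37)) + 22) = -7*((13/2 - 15/37) + 22) = -7*(451/74 + 22) = -7*2079/74 = -14553/74 ≈ -196.66)
j/h + 35868/N = 28489/(-14553/74) + 35868/(-40635) = 28489*(-74/14553) + 35868*(-1/40635) = -2108186/14553 - 1708/1935 = -456021826/3128895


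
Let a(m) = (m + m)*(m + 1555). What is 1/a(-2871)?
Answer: 1/7556472 ≈ 1.3234e-7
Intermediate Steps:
a(m) = 2*m*(1555 + m) (a(m) = (2*m)*(1555 + m) = 2*m*(1555 + m))
1/a(-2871) = 1/(2*(-2871)*(1555 - 2871)) = 1/(2*(-2871)*(-1316)) = 1/7556472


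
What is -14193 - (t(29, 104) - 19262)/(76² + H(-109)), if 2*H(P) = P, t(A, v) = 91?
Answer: -162372157/11443 ≈ -14190.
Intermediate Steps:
H(P) = P/2
-14193 - (t(29, 104) - 19262)/(76² + H(-109)) = -14193 - (91 - 19262)/(76² + (½)*(-109)) = -14193 - (-19171)/(5776 - 109/2) = -14193 - (-19171)/11443/2 = -14193 - (-19171)*2/11443 = -14193 - 1*(-38342/11443) = -14193 + 38342/11443 = -162372157/11443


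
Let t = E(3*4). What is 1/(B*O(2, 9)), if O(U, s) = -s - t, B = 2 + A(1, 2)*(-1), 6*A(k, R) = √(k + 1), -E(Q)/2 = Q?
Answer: 12/355 + √2/355 ≈ 0.037787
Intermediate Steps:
E(Q) = -2*Q
A(k, R) = √(1 + k)/6 (A(k, R) = √(k + 1)/6 = √(1 + k)/6)
B = 2 - √2/6 (B = 2 + (√(1 + 1)/6)*(-1) = 2 + (√2/6)*(-1) = 2 - √2/6 ≈ 1.7643)
t = -24 (t = -6*4 = -2*12 = -24)
O(U, s) = 24 - s (O(U, s) = -s - 1*(-24) = -s + 24 = 24 - s)
1/(B*O(2, 9)) = 1/((2 - √2/6)*(24 - 1*9)) = 1/((2 - √2/6)*(24 - 9)) = 1/((2 - √2/6)*15) = 1/(30 - 5*√2/2)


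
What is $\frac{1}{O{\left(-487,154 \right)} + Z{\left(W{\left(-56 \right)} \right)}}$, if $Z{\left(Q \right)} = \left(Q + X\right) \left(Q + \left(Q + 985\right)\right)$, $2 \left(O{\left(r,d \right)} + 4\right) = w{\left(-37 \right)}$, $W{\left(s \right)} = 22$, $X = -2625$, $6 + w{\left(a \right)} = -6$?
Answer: $- \frac{1}{2678497} \approx -3.7334 \cdot 10^{-7}$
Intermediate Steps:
$w{\left(a \right)} = -12$ ($w{\left(a \right)} = -6 - 6 = -12$)
$O{\left(r,d \right)} = -10$ ($O{\left(r,d \right)} = -4 + \frac{1}{2} \left(-12\right) = -4 - 6 = -10$)
$Z{\left(Q \right)} = \left(-2625 + Q\right) \left(985 + 2 Q\right)$ ($Z{\left(Q \right)} = \left(Q - 2625\right) \left(Q + \left(Q + 985\right)\right) = \left(-2625 + Q\right) \left(Q + \left(985 + Q\right)\right) = \left(-2625 + Q\right) \left(985 + 2 Q\right)$)
$\frac{1}{O{\left(-487,154 \right)} + Z{\left(W{\left(-56 \right)} \right)}} = \frac{1}{-10 - \left(2679455 - 968\right)} = \frac{1}{-10 - 2678487} = \frac{1}{-2678497} = - \frac{1}{2678497}$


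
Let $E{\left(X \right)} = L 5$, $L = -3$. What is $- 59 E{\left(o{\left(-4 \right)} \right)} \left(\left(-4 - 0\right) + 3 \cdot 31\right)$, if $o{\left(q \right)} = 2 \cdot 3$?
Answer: $78765$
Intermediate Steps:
$o{\left(q \right)} = 6$
$E{\left(X \right)} = -15$ ($E{\left(X \right)} = \left(-3\right) 5 = -15$)
$- 59 E{\left(o{\left(-4 \right)} \right)} \left(\left(-4 - 0\right) + 3 \cdot 31\right) = \left(-59\right) \left(-15\right) \left(\left(-4 - 0\right) + 3 \cdot 31\right) = 885 \left(\left(-4 + 0\right) + 93\right) = 885 \left(-4 + 93\right) = 885 \cdot 89 = 78765$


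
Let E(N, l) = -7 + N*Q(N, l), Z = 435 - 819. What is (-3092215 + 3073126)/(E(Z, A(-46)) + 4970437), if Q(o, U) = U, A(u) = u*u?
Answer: -6363/1385962 ≈ -0.0045910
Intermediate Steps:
A(u) = u²
Z = -384
E(N, l) = -7 + N*l
(-3092215 + 3073126)/(E(Z, A(-46)) + 4970437) = (-3092215 + 3073126)/((-7 - 384*(-46)²) + 4970437) = -19089/((-7 - 384*2116) + 4970437) = -19089/((-7 - 812544) + 4970437) = -19089/(-812551 + 4970437) = -19089/4157886 = -19089*1/4157886 = -6363/1385962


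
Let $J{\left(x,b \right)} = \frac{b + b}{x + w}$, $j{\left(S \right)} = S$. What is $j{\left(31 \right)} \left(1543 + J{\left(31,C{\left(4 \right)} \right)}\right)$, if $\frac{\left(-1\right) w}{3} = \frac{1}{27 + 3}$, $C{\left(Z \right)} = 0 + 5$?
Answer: $\frac{14783497}{309} \approx 47843.0$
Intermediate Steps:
$C{\left(Z \right)} = 5$
$w = - \frac{1}{10}$ ($w = - \frac{3}{27 + 3} = - \frac{3}{30} = \left(-3\right) \frac{1}{30} = - \frac{1}{10} \approx -0.1$)
$J{\left(x,b \right)} = \frac{2 b}{- \frac{1}{10} + x}$ ($J{\left(x,b \right)} = \frac{b + b}{x - \frac{1}{10}} = \frac{2 b}{- \frac{1}{10} + x}$)
$j{\left(31 \right)} \left(1543 + J{\left(31,C{\left(4 \right)} \right)}\right) = 31 \left(1543 + 20 \cdot 5 \frac{1}{-1 + 10 \cdot 31}\right) = 31 \left(1543 + 20 \cdot 5 \frac{1}{-1 + 310}\right) = 31 \left(1543 + 20 \cdot 5 \cdot \frac{1}{309}\right) = 31 \left(1543 + \frac{100}{309}\right) = 31 \cdot \frac{476887}{309} = \frac{14783497}{309}$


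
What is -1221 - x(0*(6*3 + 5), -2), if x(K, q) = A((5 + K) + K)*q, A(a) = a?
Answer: -1211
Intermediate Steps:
x(K, q) = q*(5 + 2*K) (x(K, q) = ((5 + K) + K)*q = (5 + 2*K)*q = q*(5 + 2*K))
-1221 - x(0*(6*3 + 5), -2) = -1221 - (-2)*(5 + 2*(0*(6*3 + 5))) = -1221 - (-2)*(5 + 2*(0*(18 + 5))) = -1221 - (-2)*(5 + 2*(0*23)) = -1221 - (-2)*(5 + 2*0) = -1221 - (-2)*(5 + 0) = -1221 - (-2)*5 = -1221 - 1*(-10) = -1221 + 10 = -1211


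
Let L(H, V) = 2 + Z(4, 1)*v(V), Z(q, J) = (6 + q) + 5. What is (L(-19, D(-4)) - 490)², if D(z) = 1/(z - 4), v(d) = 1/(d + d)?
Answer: 300304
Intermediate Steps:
Z(q, J) = 11 + q
v(d) = 1/(2*d)
D(z) = 1/(-4 + z)
L(H, V) = 2 + 15/(2*V) (L(H, V) = 2 + (11 + 4)*(1/(2*V)) = 2 + 15*(1/(2*V)) = 2 + 15/(2*V))
(L(-19, D(-4)) - 490)² = ((2 + 15/(2*(1/(-4 - 4)))) - 490)² = ((2 + 15/(2*(1/(-8)))) - 490)² = ((2 + 15/(2*(-⅛))) - 490)² = ((2 + (15/2)*(-8)) - 490)² = ((2 - 60) - 490)² = (-58 - 490)² = (-548)² = 300304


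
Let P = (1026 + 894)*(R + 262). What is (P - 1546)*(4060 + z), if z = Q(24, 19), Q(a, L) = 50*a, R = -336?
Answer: -755472760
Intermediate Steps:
z = 1200 (z = 50*24 = 1200)
P = -142080 (P = (1026 + 894)*(-336 + 262) = 1920*(-74) = -142080)
(P - 1546)*(4060 + z) = (-142080 - 1546)*(4060 + 1200) = -143626*5260 = -755472760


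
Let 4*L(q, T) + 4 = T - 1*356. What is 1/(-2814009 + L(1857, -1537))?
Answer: -4/11257933 ≈ -3.5531e-7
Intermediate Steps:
L(q, T) = -90 + T/4 (L(q, T) = -1 + (T - 1*356)/4 = -1 + (T - 356)/4 = -1 + (-356 + T)/4 = -1 + (-89 + T/4) = -90 + T/4)
1/(-2814009 + L(1857, -1537)) = 1/(-2814009 + (-90 + (¼)*(-1537))) = 1/(-2814009 + (-90 - 1537/4)) = 1/(-2814009 - 1897/4) = 1/(-11257933/4) = -4/11257933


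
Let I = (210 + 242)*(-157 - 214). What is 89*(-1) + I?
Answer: -167781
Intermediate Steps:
I = -167692 (I = 452*(-371) = -167692)
89*(-1) + I = 89*(-1) - 167692 = -89 - 167692 = -167781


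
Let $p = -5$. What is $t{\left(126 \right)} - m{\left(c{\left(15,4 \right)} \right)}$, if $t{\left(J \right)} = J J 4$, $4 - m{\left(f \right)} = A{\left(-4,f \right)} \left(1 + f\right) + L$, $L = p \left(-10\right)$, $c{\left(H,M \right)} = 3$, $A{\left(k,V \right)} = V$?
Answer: $63562$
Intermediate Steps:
$L = 50$ ($L = \left(-5\right) \left(-10\right) = 50$)
$m{\left(f \right)} = -46 - f \left(1 + f\right)$ ($m{\left(f \right)} = 4 - \left(f \left(1 + f\right) + 50\right) = 4 - \left(50 + f \left(1 + f\right)\right) = -46 - f \left(1 + f\right)$)
$t{\left(J \right)} = 4 J^{2}$ ($t{\left(J \right)} = J^{2} \cdot 4 = 4 J^{2}$)
$t{\left(126 \right)} - m{\left(c{\left(15,4 \right)} \right)} = 4 \cdot 126^{2} - \left(-46 - 3 - 3^{2}\right) = 4 \cdot 15876 - \left(-46 - 3 - 9\right) = 63504 - \left(-46 - 3 - 9\right) = 63504 - -58 = 63504 + 58 = 63562$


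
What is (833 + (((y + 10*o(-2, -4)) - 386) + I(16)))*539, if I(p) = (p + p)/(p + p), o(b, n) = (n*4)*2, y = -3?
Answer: 67375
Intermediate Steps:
o(b, n) = 8*n (o(b, n) = (4*n)*2 = 8*n)
I(p) = 1 (I(p) = (2*p)/((2*p)) = (2*p)*(1/(2*p)) = 1)
(833 + (((y + 10*o(-2, -4)) - 386) + I(16)))*539 = (833 + (((-3 + 10*(8*(-4))) - 386) + 1))*539 = (833 + (((-3 + 10*(-32)) - 386) + 1))*539 = (833 + (((-3 - 320) - 386) + 1))*539 = (833 + ((-323 - 386) + 1))*539 = (833 + (-709 + 1))*539 = (833 - 708)*539 = 125*539 = 67375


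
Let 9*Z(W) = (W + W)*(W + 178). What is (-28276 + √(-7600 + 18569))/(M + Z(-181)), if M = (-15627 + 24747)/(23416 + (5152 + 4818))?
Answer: -708016902/3028273 + 50079*√10969/6056546 ≈ -232.94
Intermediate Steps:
Z(W) = 2*W*(178 + W)/9 (Z(W) = ((W + W)*(W + 178))/9 = ((2*W)*(178 + W))/9 = (2*W*(178 + W))/9 = 2*W*(178 + W)/9)
M = 4560/16693 (M = 9120/(23416 + 9970) = 9120/33386 = 9120*(1/33386) = 4560/16693 ≈ 0.27317)
(-28276 + √(-7600 + 18569))/(M + Z(-181)) = (-28276 + √(-7600 + 18569))/(4560/16693 + (2/9)*(-181)*(178 - 181)) = (-28276 + √10969)/(4560/16693 + (2/9)*(-181)*(-3)) = (-28276 + √10969)/(4560/16693 + 362/3) = (-28276 + √10969)/(6056546/50079) = (-28276 + √10969)*(50079/6056546) = -708016902/3028273 + 50079*√10969/6056546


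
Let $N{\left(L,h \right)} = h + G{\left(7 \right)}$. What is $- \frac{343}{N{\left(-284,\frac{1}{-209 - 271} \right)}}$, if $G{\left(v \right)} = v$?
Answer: $- \frac{164640}{3359} \approx -49.015$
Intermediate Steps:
$N{\left(L,h \right)} = 7 + h$ ($N{\left(L,h \right)} = h + 7 = 7 + h$)
$- \frac{343}{N{\left(-284,\frac{1}{-209 - 271} \right)}} = - \frac{343}{7 + \frac{1}{-209 - 271}} = - \frac{343}{7 + \frac{1}{-480}} = - \frac{343}{7 - \frac{1}{480}} = - \frac{343}{\frac{3359}{480}} = \left(-343\right) \frac{480}{3359} = - \frac{164640}{3359}$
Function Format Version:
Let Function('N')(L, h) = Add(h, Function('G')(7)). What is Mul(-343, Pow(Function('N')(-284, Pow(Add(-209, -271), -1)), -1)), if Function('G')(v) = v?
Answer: Rational(-164640, 3359) ≈ -49.015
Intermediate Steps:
Function('N')(L, h) = Add(7, h) (Function('N')(L, h) = Add(h, 7) = Add(7, h))
Mul(-343, Pow(Function('N')(-284, Pow(Add(-209, -271), -1)), -1)) = Mul(-343, Pow(Add(7, Pow(Add(-209, -271), -1)), -1)) = Mul(-343, Pow(Add(7, Pow(-480, -1)), -1)) = Mul(-343, Pow(Add(7, Rational(-1, 480)), -1)) = Mul(-343, Pow(Rational(3359, 480), -1)) = Mul(-343, Rational(480, 3359)) = Rational(-164640, 3359)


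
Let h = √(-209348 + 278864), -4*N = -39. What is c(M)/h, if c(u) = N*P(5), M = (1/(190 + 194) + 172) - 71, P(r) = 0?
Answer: 0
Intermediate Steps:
N = 39/4 (N = -¼*(-39) = 39/4 ≈ 9.7500)
M = 38785/384 (M = (1/384 + 172) - 71 = 66049/384 - 71 = 38785/384 ≈ 101.00)
c(u) = 0 (c(u) = (39/4)*0 = 0)
h = 6*√1931 (h = √69516 = 6*√1931 ≈ 263.66)
c(M)/h = 0/((6*√1931)) = 0*(√1931/11586) = 0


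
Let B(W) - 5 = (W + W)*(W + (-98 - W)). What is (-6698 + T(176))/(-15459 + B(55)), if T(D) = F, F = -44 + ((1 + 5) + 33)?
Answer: 6703/26234 ≈ 0.25551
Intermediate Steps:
B(W) = 5 - 196*W (B(W) = 5 + (W + W)*(W + (-98 - W)) = 5 + (2*W)*(-98) = 5 - 196*W)
F = -5 (F = -44 + (6 + 33) = -44 + 39 = -5)
T(D) = -5
(-6698 + T(176))/(-15459 + B(55)) = (-6698 - 5)/(-15459 + (5 - 196*55)) = -6703/(-15459 + (5 - 10780)) = -6703/(-15459 - 10775) = -6703/(-26234) = -6703*(-1/26234) = 6703/26234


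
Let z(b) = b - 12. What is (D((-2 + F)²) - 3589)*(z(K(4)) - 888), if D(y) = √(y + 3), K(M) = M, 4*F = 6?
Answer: 3215744 - 448*√13 ≈ 3.2141e+6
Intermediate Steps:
F = 3/2 (F = (¼)*6 = 3/2 ≈ 1.5000)
z(b) = -12 + b
D(y) = √(3 + y)
(D((-2 + F)²) - 3589)*(z(K(4)) - 888) = (√(3 + (-2 + 3/2)²) - 3589)*((-12 + 4) - 888) = (√(3 + (-½)²) - 3589)*(-8 - 888) = (√(3 + ¼) - 3589)*(-896) = (√(13/4) - 3589)*(-896) = (√13/2 - 3589)*(-896) = (-3589 + √13/2)*(-896) = 3215744 - 448*√13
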